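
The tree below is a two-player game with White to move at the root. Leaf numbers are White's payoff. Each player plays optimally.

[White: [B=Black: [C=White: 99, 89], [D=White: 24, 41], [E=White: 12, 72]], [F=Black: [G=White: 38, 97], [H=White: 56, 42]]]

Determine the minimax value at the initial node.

56

C (White): max(99, 89) = 99
D (White): max(24, 41) = 41
E (White): max(12, 72) = 72
B (Black): min(99, 41, 72) = 41
G (White): max(38, 97) = 97
H (White): max(56, 42) = 56
F (Black): min(97, 56) = 56
Root (White): max(41, 56) = 56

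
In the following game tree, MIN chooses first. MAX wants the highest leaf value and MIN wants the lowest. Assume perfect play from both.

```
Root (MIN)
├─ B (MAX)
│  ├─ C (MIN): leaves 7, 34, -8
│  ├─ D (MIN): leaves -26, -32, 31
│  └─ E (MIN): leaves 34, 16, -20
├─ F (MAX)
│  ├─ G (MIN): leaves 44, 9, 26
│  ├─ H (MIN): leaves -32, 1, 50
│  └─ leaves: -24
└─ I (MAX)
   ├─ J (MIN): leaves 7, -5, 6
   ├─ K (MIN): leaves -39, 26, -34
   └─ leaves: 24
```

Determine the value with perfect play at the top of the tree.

C (MIN): min(7, 34, -8) = -8
D (MIN): min(-26, -32, 31) = -32
E (MIN): min(34, 16, -20) = -20
B (MAX): max(-8, -32, -20) = -8
G (MIN): min(44, 9, 26) = 9
H (MIN): min(-32, 1, 50) = -32
F (MAX): max(9, -32, -24) = 9
J (MIN): min(7, -5, 6) = -5
K (MIN): min(-39, 26, -34) = -39
I (MAX): max(-5, -39, 24) = 24
Root (MIN): min(-8, 9, 24) = -8

-8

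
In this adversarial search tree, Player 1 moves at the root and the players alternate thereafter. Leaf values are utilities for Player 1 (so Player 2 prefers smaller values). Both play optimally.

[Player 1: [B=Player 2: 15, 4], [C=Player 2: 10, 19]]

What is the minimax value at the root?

10

B (Player 2): min(15, 4) = 4
C (Player 2): min(10, 19) = 10
Root (Player 1): max(4, 10) = 10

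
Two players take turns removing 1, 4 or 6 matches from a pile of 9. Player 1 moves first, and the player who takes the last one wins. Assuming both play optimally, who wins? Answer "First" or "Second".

First

i:   0  1  2  3  4  5  6  7  8  9
     L  W  L  W  W  L  W  L  W  W
Position 9 is W, so the first player wins.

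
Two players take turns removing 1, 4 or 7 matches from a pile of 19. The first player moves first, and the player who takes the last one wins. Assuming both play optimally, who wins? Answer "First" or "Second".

First

Compute winning (W) and losing (L) positions by backward induction:
i:   0  1  2  3  4  5  6  7  8  9 10 11 12 13 14 15 16 17 18 19
     L  W  L  W  W  L  W  W  L  W  L  W  W  L  W  W  L  W  L  W
Position 19 is W, so the first player wins.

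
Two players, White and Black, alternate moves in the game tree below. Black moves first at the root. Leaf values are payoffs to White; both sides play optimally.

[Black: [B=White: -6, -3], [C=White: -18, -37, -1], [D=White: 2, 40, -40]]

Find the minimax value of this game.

-3

B (White): max(-6, -3) = -3
C (White): max(-18, -37, -1) = -1
D (White): max(2, 40, -40) = 40
Root (Black): min(-3, -1, 40) = -3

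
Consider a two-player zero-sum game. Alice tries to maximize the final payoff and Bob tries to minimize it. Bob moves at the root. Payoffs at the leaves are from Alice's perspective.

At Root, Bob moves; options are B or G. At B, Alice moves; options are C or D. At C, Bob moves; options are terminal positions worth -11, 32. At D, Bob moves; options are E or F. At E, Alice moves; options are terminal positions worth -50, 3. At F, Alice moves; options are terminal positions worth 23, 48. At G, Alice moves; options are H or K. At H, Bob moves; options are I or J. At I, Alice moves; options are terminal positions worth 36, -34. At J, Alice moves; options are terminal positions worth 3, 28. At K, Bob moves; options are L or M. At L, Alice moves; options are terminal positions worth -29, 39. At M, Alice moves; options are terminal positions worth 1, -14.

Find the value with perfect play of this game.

C (Bob): min(-11, 32) = -11
E (Alice): max(-50, 3) = 3
F (Alice): max(23, 48) = 48
D (Bob): min(3, 48) = 3
B (Alice): max(-11, 3) = 3
I (Alice): max(36, -34) = 36
J (Alice): max(3, 28) = 28
H (Bob): min(36, 28) = 28
L (Alice): max(-29, 39) = 39
M (Alice): max(1, -14) = 1
K (Bob): min(39, 1) = 1
G (Alice): max(28, 1) = 28
Root (Bob): min(3, 28) = 3

3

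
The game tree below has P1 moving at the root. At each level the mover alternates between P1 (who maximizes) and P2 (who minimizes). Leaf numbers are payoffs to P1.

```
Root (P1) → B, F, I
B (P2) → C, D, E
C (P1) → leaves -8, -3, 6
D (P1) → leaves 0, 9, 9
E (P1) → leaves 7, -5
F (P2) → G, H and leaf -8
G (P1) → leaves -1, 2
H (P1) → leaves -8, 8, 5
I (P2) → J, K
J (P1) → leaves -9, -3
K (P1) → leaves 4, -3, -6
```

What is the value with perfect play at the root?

6

C (P1): max(-8, -3, 6) = 6
D (P1): max(0, 9, 9) = 9
E (P1): max(7, -5) = 7
B (P2): min(6, 9, 7) = 6
G (P1): max(-1, 2) = 2
H (P1): max(-8, 8, 5) = 8
F (P2): min(2, 8, -8) = -8
J (P1): max(-9, -3) = -3
K (P1): max(4, -3, -6) = 4
I (P2): min(-3, 4) = -3
Root (P1): max(6, -8, -3) = 6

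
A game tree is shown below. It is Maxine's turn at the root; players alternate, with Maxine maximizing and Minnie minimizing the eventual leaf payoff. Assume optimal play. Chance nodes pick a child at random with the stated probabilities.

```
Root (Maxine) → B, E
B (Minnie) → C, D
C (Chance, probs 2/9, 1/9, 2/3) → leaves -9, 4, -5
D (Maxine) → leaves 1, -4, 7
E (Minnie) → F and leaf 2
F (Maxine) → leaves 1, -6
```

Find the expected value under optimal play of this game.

C (Chance): 2/9·-9 + 1/9·4 + 2/3·-5 = -4.89
D (Maxine): max(1, -4, 7) = 7
B (Minnie): min(-4.89, 7) = -4.89
F (Maxine): max(1, -6) = 1
E (Minnie): min(1, 2) = 1
Root (Maxine): max(-4.89, 1) = 1

1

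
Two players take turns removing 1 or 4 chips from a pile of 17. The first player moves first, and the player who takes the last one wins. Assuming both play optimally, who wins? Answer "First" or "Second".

Positions where the player to move wins (W) vs loses (L):
i:   0  1  2  3  4  5  6  7  8  9 10 11 12 13 14 15 16 17
     L  W  L  W  W  L  W  L  W  W  L  W  L  W  W  L  W  L
Position 17 is L, so the second player wins.

Second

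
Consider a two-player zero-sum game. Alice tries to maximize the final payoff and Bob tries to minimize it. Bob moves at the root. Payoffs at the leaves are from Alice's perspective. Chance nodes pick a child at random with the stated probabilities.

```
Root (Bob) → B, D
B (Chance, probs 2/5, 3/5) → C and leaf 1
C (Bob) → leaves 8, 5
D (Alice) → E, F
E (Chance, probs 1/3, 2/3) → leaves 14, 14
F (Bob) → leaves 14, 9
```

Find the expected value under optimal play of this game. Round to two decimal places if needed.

2.6

C (Bob): min(8, 5) = 5
B (Chance): 2/5·5 + 3/5·1 = 2.6
E (Chance): 1/3·14 + 2/3·14 = 14
F (Bob): min(14, 9) = 9
D (Alice): max(14, 9) = 14
Root (Bob): min(2.6, 14) = 2.6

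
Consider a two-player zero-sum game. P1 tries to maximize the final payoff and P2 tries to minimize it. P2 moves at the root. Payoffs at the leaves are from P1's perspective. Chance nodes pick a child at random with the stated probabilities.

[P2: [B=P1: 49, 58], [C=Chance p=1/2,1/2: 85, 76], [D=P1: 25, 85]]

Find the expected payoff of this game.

58

B (P1): max(49, 58) = 58
C (Chance): 1/2·85 + 1/2·76 = 80.5
D (P1): max(25, 85) = 85
Root (P2): min(58, 80.5, 85) = 58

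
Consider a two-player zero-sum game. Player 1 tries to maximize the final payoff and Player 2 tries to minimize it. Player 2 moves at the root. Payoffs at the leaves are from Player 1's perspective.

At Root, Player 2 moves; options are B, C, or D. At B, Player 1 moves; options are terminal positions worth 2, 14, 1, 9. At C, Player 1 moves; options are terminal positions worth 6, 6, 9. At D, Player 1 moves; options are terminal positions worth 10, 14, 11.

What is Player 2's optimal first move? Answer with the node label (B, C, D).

B (Player 1): max(2, 14, 1, 9) = 14
C (Player 1): max(6, 6, 9) = 9
D (Player 1): max(10, 14, 11) = 14
Root (Player 2): min(14, 9, 14) = 9
Player 2 picks the child with the lowest value: C (value 9).

C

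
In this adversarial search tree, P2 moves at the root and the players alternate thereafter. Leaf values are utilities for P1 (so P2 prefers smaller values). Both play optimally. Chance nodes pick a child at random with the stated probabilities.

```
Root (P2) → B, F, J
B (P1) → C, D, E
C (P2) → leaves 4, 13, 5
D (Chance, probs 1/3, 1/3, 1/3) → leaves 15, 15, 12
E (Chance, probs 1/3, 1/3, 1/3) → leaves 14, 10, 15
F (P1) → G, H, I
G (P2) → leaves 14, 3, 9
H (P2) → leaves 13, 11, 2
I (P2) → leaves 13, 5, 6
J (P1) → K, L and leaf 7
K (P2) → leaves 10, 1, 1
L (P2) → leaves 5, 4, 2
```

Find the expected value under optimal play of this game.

C (P2): min(4, 13, 5) = 4
D (Chance): 1/3·15 + 1/3·15 + 1/3·12 = 14
E (Chance): 1/3·14 + 1/3·10 + 1/3·15 = 13
B (P1): max(4, 14, 13) = 14
G (P2): min(14, 3, 9) = 3
H (P2): min(13, 11, 2) = 2
I (P2): min(13, 5, 6) = 5
F (P1): max(3, 2, 5) = 5
K (P2): min(10, 1, 1) = 1
L (P2): min(5, 4, 2) = 2
J (P1): max(1, 2, 7) = 7
Root (P2): min(14, 5, 7) = 5

5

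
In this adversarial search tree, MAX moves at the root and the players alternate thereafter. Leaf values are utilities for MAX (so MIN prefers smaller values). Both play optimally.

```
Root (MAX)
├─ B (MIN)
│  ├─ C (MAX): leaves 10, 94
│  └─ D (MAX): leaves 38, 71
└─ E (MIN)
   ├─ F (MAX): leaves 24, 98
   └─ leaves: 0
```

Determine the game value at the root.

C (MAX): max(10, 94) = 94
D (MAX): max(38, 71) = 71
B (MIN): min(94, 71) = 71
F (MAX): max(24, 98) = 98
E (MIN): min(98, 0) = 0
Root (MAX): max(71, 0) = 71

71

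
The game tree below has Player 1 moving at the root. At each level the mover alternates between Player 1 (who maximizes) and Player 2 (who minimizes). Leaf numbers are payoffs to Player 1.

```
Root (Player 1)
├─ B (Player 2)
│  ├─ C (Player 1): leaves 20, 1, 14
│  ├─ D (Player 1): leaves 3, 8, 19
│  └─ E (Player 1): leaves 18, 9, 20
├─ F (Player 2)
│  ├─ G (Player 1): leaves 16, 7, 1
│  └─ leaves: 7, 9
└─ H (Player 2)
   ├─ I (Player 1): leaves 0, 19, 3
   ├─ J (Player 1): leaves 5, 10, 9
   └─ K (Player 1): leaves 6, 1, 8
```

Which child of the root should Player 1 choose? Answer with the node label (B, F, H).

B

C (Player 1): max(20, 1, 14) = 20
D (Player 1): max(3, 8, 19) = 19
E (Player 1): max(18, 9, 20) = 20
B (Player 2): min(20, 19, 20) = 19
G (Player 1): max(16, 7, 1) = 16
F (Player 2): min(16, 7, 9) = 7
I (Player 1): max(0, 19, 3) = 19
J (Player 1): max(5, 10, 9) = 10
K (Player 1): max(6, 1, 8) = 8
H (Player 2): min(19, 10, 8) = 8
Root (Player 1): max(19, 7, 8) = 19
Player 1 picks the child with the highest value: B (value 19).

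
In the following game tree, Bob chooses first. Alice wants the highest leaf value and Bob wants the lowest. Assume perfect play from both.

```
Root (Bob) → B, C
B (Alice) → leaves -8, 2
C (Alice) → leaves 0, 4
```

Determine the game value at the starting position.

B (Alice): max(-8, 2) = 2
C (Alice): max(0, 4) = 4
Root (Bob): min(2, 4) = 2

2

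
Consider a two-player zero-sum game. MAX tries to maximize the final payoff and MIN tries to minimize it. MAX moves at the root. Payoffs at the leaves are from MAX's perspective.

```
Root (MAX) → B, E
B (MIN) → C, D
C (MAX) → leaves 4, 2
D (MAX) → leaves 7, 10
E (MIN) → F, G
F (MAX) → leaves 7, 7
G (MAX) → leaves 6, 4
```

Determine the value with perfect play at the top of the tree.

C (MAX): max(4, 2) = 4
D (MAX): max(7, 10) = 10
B (MIN): min(4, 10) = 4
F (MAX): max(7, 7) = 7
G (MAX): max(6, 4) = 6
E (MIN): min(7, 6) = 6
Root (MAX): max(4, 6) = 6

6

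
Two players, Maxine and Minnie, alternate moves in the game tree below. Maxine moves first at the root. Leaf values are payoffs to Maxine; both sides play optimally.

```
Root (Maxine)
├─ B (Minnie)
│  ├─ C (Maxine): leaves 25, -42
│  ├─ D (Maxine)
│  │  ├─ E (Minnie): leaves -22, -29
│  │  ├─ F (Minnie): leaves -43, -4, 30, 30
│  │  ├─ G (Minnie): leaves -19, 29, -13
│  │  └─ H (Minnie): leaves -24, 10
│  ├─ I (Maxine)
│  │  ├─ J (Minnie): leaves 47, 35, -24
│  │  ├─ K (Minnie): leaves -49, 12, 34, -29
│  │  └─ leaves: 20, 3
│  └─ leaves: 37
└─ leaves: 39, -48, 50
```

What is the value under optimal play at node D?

E: min(-22, -29) = -29
F: min(-43, -4, 30, 30) = -43
G: min(-19, 29, -13) = -19
H: min(-24, 10) = -24
D: max(-29, -43, -19, -24) = -19

-19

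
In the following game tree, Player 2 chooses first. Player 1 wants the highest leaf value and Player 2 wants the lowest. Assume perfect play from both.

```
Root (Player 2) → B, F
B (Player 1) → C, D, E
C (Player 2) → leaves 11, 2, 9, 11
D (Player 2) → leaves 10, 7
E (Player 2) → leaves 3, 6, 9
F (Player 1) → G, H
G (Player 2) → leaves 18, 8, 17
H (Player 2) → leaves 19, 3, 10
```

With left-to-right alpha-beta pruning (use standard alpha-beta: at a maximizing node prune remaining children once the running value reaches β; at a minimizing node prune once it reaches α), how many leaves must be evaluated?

C [α=-∞,β=+∞]: v=2
D [α=2,β=+∞]: v=7
E [α=7,β=+∞]: v=3 after child 1 ≤ α → α-cutoff, skip 2
B [α=-∞,β=+∞]: v=7
G [α=-∞,β=7]: v=8
F [α=-∞,β=7]: v=8 after child 1 ≥ β → β-cutoff, skip 1
Root [α=-∞,β=+∞]: v=7
Leaves evaluated: 10 of 15.

10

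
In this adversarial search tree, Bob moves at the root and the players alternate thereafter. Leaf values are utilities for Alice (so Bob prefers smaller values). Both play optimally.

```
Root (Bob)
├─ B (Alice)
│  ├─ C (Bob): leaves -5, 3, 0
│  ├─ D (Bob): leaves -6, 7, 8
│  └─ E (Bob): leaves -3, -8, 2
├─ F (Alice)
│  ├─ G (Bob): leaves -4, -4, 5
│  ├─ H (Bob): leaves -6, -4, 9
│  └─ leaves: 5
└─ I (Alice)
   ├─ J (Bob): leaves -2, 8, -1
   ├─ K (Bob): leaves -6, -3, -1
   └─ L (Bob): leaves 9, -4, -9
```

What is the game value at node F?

G: min(-4, -4, 5) = -4
H: min(-6, -4, 9) = -6
F: max(-4, -6, 5) = 5

5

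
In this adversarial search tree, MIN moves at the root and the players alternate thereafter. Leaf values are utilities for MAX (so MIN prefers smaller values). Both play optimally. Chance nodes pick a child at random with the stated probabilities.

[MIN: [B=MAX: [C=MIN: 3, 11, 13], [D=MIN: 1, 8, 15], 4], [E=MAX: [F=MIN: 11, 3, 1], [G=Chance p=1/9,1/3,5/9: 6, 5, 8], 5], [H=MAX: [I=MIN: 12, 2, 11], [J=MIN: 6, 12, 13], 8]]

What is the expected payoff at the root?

C (MIN): min(3, 11, 13) = 3
D (MIN): min(1, 8, 15) = 1
B (MAX): max(3, 1, 4) = 4
F (MIN): min(11, 3, 1) = 1
G (Chance): 1/9·6 + 1/3·5 + 5/9·8 = 6.78
E (MAX): max(1, 6.78, 5) = 6.78
I (MIN): min(12, 2, 11) = 2
J (MIN): min(6, 12, 13) = 6
H (MAX): max(2, 6, 8) = 8
Root (MIN): min(4, 6.78, 8) = 4

4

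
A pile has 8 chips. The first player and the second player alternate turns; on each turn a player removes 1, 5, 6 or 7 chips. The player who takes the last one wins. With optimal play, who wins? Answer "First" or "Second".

First

W/L table (W = player to move can force a win):
i:   0  1  2  3  4  5  6  7  8
     L  W  L  W  L  W  W  W  W
Position 8 is W, so the first player wins.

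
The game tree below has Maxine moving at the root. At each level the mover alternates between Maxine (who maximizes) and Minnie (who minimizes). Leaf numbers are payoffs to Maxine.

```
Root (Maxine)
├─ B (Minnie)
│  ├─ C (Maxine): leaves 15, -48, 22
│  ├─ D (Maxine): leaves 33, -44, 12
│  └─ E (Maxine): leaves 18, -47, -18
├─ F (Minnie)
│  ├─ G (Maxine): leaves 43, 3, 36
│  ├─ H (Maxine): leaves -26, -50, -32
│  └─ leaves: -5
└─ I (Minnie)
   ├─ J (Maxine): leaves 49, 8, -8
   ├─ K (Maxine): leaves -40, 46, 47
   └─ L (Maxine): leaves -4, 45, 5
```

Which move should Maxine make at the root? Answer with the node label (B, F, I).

I

C (Maxine): max(15, -48, 22) = 22
D (Maxine): max(33, -44, 12) = 33
E (Maxine): max(18, -47, -18) = 18
B (Minnie): min(22, 33, 18) = 18
G (Maxine): max(43, 3, 36) = 43
H (Maxine): max(-26, -50, -32) = -26
F (Minnie): min(43, -26, -5) = -26
J (Maxine): max(49, 8, -8) = 49
K (Maxine): max(-40, 46, 47) = 47
L (Maxine): max(-4, 45, 5) = 45
I (Minnie): min(49, 47, 45) = 45
Root (Maxine): max(18, -26, 45) = 45
Maxine picks the child with the highest value: I (value 45).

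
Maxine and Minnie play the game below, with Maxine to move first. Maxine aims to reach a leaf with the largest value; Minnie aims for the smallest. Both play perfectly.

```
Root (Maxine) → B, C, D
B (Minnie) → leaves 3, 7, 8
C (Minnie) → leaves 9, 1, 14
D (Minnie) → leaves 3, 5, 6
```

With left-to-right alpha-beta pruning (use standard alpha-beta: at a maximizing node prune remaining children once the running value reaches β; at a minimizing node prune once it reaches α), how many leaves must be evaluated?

6

B [α=-∞,β=+∞]: v=3
C [α=3,β=+∞]: v=1 after child 2 ≤ α → α-cutoff, skip 1
D [α=3,β=+∞]: v=3 after child 1 ≤ α → α-cutoff, skip 2
Root [α=-∞,β=+∞]: v=3
Leaves evaluated: 6 of 9.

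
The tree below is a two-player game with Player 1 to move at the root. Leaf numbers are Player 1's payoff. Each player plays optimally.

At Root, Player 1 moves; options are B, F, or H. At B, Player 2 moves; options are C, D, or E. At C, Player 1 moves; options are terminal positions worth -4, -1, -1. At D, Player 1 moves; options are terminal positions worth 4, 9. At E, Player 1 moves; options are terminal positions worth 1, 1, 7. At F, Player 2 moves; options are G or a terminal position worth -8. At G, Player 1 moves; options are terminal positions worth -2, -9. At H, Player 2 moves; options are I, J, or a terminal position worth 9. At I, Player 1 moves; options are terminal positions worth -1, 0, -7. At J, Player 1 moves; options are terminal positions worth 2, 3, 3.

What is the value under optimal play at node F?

-8

G: max(-2, -9) = -2
F: min(-2, -8) = -8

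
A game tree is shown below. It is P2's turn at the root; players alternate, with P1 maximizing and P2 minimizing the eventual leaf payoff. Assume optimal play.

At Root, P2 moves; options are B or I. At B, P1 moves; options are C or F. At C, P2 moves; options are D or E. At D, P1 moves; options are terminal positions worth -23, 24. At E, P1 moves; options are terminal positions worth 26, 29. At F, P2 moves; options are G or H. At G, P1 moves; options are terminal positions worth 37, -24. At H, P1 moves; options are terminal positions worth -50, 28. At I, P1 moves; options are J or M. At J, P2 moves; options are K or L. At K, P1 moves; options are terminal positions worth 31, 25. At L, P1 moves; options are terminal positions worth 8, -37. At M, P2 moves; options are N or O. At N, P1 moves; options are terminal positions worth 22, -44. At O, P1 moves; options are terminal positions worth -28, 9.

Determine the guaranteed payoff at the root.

9

D (P1): max(-23, 24) = 24
E (P1): max(26, 29) = 29
C (P2): min(24, 29) = 24
G (P1): max(37, -24) = 37
H (P1): max(-50, 28) = 28
F (P2): min(37, 28) = 28
B (P1): max(24, 28) = 28
K (P1): max(31, 25) = 31
L (P1): max(8, -37) = 8
J (P2): min(31, 8) = 8
N (P1): max(22, -44) = 22
O (P1): max(-28, 9) = 9
M (P2): min(22, 9) = 9
I (P1): max(8, 9) = 9
Root (P2): min(28, 9) = 9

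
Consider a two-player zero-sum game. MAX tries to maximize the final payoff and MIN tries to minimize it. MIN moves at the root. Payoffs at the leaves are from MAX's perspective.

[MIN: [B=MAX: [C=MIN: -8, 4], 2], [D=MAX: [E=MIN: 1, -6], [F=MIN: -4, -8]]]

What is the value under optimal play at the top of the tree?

C (MIN): min(-8, 4) = -8
B (MAX): max(-8, 2) = 2
E (MIN): min(1, -6) = -6
F (MIN): min(-4, -8) = -8
D (MAX): max(-6, -8) = -6
Root (MIN): min(2, -6) = -6

-6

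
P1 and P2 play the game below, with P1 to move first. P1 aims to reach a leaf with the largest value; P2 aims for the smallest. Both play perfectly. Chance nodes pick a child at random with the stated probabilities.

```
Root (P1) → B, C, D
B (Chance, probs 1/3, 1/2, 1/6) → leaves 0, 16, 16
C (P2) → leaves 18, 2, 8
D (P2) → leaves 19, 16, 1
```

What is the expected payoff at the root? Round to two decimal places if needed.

B (Chance): 1/3·0 + 1/2·16 + 1/6·16 = 10.67
C (P2): min(18, 2, 8) = 2
D (P2): min(19, 16, 1) = 1
Root (P1): max(10.67, 2, 1) = 10.67

10.67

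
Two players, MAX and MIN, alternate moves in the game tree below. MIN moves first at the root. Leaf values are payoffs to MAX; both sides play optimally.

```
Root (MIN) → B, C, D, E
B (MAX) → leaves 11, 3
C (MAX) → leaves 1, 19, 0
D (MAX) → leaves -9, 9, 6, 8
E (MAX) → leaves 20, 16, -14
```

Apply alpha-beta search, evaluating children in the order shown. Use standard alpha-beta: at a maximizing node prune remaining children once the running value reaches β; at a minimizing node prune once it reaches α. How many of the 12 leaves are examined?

9

B [α=-∞,β=+∞]: v=11
C [α=-∞,β=11]: v=19 after child 2 ≥ β → β-cutoff, skip 1
D [α=-∞,β=11]: v=9
E [α=-∞,β=9]: v=20 after child 1 ≥ β → β-cutoff, skip 2
Root [α=-∞,β=+∞]: v=9
Leaves evaluated: 9 of 12.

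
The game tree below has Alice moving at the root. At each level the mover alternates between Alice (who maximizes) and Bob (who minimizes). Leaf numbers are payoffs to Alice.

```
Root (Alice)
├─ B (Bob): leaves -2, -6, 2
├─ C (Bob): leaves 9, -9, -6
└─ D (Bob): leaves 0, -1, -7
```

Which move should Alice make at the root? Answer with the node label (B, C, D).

B

B (Bob): min(-2, -6, 2) = -6
C (Bob): min(9, -9, -6) = -9
D (Bob): min(0, -1, -7) = -7
Root (Alice): max(-6, -9, -7) = -6
Alice picks the child with the highest value: B (value -6).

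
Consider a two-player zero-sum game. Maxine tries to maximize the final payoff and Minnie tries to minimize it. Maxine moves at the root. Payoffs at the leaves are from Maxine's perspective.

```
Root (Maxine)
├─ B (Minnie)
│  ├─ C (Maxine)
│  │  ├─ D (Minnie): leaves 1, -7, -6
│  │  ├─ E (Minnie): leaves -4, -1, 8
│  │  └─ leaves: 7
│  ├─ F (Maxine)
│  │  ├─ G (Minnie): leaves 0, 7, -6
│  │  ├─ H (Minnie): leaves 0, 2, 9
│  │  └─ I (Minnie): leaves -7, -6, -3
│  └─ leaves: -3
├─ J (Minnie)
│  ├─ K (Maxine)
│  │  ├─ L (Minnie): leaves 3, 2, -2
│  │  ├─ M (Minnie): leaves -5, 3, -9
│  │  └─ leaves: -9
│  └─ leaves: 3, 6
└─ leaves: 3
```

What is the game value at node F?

G: min(0, 7, -6) = -6
H: min(0, 2, 9) = 0
I: min(-7, -6, -3) = -7
F: max(-6, 0, -7) = 0

0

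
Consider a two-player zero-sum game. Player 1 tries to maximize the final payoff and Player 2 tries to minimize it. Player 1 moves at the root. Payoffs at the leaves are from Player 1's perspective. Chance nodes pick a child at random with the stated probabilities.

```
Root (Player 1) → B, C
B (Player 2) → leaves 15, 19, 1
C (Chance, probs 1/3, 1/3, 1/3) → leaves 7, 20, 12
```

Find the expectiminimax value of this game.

13

B (Player 2): min(15, 19, 1) = 1
C (Chance): 1/3·7 + 1/3·20 + 1/3·12 = 13
Root (Player 1): max(1, 13) = 13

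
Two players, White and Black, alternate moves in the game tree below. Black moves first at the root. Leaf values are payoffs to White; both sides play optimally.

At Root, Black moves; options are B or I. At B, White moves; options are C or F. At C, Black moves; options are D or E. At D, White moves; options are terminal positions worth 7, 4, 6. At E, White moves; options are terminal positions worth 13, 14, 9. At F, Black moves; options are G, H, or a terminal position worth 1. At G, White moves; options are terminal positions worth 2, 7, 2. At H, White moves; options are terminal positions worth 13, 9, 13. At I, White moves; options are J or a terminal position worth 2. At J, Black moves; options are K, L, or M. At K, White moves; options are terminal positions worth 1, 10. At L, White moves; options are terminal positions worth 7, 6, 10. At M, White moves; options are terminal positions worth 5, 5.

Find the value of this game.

5

D (White): max(7, 4, 6) = 7
E (White): max(13, 14, 9) = 14
C (Black): min(7, 14) = 7
G (White): max(2, 7, 2) = 7
H (White): max(13, 9, 13) = 13
F (Black): min(7, 13, 1) = 1
B (White): max(7, 1) = 7
K (White): max(1, 10) = 10
L (White): max(7, 6, 10) = 10
M (White): max(5, 5) = 5
J (Black): min(10, 10, 5) = 5
I (White): max(5, 2) = 5
Root (Black): min(7, 5) = 5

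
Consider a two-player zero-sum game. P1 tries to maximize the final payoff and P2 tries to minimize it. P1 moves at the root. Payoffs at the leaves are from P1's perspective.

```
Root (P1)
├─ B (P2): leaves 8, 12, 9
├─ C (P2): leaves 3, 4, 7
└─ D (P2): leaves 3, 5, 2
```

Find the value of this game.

8

B (P2): min(8, 12, 9) = 8
C (P2): min(3, 4, 7) = 3
D (P2): min(3, 5, 2) = 2
Root (P1): max(8, 3, 2) = 8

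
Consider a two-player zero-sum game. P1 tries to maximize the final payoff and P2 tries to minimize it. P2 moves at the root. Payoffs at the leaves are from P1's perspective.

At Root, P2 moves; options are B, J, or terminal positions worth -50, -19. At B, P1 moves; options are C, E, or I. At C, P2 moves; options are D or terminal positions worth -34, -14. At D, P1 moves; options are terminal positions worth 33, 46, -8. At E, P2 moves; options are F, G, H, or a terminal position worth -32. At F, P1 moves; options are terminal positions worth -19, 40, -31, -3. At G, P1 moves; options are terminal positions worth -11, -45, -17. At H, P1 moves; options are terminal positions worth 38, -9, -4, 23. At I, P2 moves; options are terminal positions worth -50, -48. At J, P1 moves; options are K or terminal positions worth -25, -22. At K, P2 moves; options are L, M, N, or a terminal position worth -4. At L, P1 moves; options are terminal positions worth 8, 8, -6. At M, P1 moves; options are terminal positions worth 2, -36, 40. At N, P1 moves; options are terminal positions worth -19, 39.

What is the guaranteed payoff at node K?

L: max(8, 8, -6) = 8
M: max(2, -36, 40) = 40
N: max(-19, 39) = 39
K: min(8, 40, 39, -4) = -4

-4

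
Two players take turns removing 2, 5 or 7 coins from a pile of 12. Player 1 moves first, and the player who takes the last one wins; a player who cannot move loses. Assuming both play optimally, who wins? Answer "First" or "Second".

First

Positions where the player to move wins (W) vs loses (L):
i:   0  1  2  3  4  5  6  7  8  9 10 11 12
     L  L  W  W  L  W  W  W  W  W  L  W  W
Position 12 is W, so the first player wins.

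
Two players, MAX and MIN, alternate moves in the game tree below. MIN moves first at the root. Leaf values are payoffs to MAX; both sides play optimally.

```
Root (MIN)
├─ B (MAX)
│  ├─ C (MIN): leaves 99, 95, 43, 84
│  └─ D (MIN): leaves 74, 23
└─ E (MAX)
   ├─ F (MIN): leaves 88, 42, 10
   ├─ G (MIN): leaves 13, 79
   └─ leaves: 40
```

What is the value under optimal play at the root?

40

C (MIN): min(99, 95, 43, 84) = 43
D (MIN): min(74, 23) = 23
B (MAX): max(43, 23) = 43
F (MIN): min(88, 42, 10) = 10
G (MIN): min(13, 79) = 13
E (MAX): max(10, 13, 40) = 40
Root (MIN): min(43, 40) = 40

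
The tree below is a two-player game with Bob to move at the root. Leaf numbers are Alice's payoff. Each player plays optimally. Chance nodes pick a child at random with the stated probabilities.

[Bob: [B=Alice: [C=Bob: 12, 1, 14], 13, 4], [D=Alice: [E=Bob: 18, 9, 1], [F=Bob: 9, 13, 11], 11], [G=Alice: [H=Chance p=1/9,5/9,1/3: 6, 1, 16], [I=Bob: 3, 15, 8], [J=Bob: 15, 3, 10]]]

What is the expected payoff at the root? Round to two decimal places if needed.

6.56

C (Bob): min(12, 1, 14) = 1
B (Alice): max(1, 13, 4) = 13
E (Bob): min(18, 9, 1) = 1
F (Bob): min(9, 13, 11) = 9
D (Alice): max(1, 9, 11) = 11
H (Chance): 1/9·6 + 5/9·1 + 1/3·16 = 6.56
I (Bob): min(3, 15, 8) = 3
J (Bob): min(15, 3, 10) = 3
G (Alice): max(6.56, 3, 3) = 6.56
Root (Bob): min(13, 11, 6.56) = 6.56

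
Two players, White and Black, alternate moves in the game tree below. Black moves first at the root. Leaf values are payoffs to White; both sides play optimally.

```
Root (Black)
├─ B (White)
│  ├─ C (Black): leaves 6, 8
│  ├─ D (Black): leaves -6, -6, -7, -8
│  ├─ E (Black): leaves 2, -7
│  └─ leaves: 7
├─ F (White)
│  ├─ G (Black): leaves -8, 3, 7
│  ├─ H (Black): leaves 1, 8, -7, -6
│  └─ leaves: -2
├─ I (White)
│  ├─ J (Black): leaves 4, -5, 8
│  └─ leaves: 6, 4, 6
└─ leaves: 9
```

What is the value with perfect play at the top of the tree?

-2

C (Black): min(6, 8) = 6
D (Black): min(-6, -6, -7, -8) = -8
E (Black): min(2, -7) = -7
B (White): max(6, -8, -7, 7) = 7
G (Black): min(-8, 3, 7) = -8
H (Black): min(1, 8, -7, -6) = -7
F (White): max(-8, -7, -2) = -2
J (Black): min(4, -5, 8) = -5
I (White): max(-5, 6, 4, 6) = 6
Root (Black): min(7, -2, 6, 9) = -2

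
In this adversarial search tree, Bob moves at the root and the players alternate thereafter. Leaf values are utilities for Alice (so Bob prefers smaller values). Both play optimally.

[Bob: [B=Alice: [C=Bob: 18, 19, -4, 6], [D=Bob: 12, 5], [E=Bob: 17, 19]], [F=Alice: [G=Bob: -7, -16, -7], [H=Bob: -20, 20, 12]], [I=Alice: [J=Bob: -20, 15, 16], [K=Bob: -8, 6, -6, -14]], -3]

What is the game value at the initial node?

-16

C (Bob): min(18, 19, -4, 6) = -4
D (Bob): min(12, 5) = 5
E (Bob): min(17, 19) = 17
B (Alice): max(-4, 5, 17) = 17
G (Bob): min(-7, -16, -7) = -16
H (Bob): min(-20, 20, 12) = -20
F (Alice): max(-16, -20) = -16
J (Bob): min(-20, 15, 16) = -20
K (Bob): min(-8, 6, -6, -14) = -14
I (Alice): max(-20, -14) = -14
Root (Bob): min(17, -16, -14, -3) = -16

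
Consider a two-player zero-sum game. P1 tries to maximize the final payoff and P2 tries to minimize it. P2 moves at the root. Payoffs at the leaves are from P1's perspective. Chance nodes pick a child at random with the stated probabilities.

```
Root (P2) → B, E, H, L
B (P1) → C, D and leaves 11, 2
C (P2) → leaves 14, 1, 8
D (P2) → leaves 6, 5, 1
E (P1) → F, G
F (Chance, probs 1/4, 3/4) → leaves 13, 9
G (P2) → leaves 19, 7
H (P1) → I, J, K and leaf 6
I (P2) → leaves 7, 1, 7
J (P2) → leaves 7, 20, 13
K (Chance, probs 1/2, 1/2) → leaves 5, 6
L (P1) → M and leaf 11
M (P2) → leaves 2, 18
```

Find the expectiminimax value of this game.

7

C (P2): min(14, 1, 8) = 1
D (P2): min(6, 5, 1) = 1
B (P1): max(1, 1, 11, 2) = 11
F (Chance): 1/4·13 + 3/4·9 = 10
G (P2): min(19, 7) = 7
E (P1): max(10, 7) = 10
I (P2): min(7, 1, 7) = 1
J (P2): min(7, 20, 13) = 7
K (Chance): 1/2·5 + 1/2·6 = 5.5
H (P1): max(1, 7, 5.5, 6) = 7
M (P2): min(2, 18) = 2
L (P1): max(2, 11) = 11
Root (P2): min(11, 10, 7, 11) = 7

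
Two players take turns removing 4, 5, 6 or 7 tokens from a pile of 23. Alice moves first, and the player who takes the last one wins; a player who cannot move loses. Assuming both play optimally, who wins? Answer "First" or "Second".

Positions where the player to move wins (W) vs loses (L):
i:   0  1  2  3  4  5  6  7  8  9 10 11 12 13 14 15 16 17 18 19 20 21 22 23
     L  L  L  L  W  W  W  W  W  W  W  L  L  L  L  W  W  W  W  W  W  W  L  L
Position 23 is L, so the second player wins.

Second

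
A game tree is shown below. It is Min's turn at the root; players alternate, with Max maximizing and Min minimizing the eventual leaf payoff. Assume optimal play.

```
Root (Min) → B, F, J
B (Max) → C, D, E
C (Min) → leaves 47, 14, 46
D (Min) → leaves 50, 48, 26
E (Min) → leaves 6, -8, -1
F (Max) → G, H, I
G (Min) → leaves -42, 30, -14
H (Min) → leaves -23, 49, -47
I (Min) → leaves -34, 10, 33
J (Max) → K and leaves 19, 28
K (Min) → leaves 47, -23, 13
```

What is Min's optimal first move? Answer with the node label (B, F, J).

C (Min): min(47, 14, 46) = 14
D (Min): min(50, 48, 26) = 26
E (Min): min(6, -8, -1) = -8
B (Max): max(14, 26, -8) = 26
G (Min): min(-42, 30, -14) = -42
H (Min): min(-23, 49, -47) = -47
I (Min): min(-34, 10, 33) = -34
F (Max): max(-42, -47, -34) = -34
K (Min): min(47, -23, 13) = -23
J (Max): max(-23, 19, 28) = 28
Root (Min): min(26, -34, 28) = -34
Min picks the child with the lowest value: F (value -34).

F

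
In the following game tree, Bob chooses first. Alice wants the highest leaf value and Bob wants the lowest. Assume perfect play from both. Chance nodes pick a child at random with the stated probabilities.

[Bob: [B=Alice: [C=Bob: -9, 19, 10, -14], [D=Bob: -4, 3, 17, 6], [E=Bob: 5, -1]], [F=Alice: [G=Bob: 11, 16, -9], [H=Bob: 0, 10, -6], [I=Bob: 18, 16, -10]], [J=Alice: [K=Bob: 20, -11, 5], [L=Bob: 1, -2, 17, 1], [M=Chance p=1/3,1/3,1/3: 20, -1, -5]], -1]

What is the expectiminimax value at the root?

-6

C (Bob): min(-9, 19, 10, -14) = -14
D (Bob): min(-4, 3, 17, 6) = -4
E (Bob): min(5, -1) = -1
B (Alice): max(-14, -4, -1) = -1
G (Bob): min(11, 16, -9) = -9
H (Bob): min(0, 10, -6) = -6
I (Bob): min(18, 16, -10) = -10
F (Alice): max(-9, -6, -10) = -6
K (Bob): min(20, -11, 5) = -11
L (Bob): min(1, -2, 17, 1) = -2
M (Chance): 1/3·20 + 1/3·-1 + 1/3·-5 = 4.67
J (Alice): max(-11, -2, 4.67) = 4.67
Root (Bob): min(-1, -6, 4.67, -1) = -6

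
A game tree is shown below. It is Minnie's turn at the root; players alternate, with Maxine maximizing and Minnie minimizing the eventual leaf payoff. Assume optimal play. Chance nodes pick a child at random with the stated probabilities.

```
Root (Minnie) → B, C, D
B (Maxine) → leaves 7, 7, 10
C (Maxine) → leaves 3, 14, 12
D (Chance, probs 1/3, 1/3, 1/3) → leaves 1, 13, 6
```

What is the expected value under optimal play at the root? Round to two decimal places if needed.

B (Maxine): max(7, 7, 10) = 10
C (Maxine): max(3, 14, 12) = 14
D (Chance): 1/3·1 + 1/3·13 + 1/3·6 = 6.67
Root (Minnie): min(10, 14, 6.67) = 6.67

6.67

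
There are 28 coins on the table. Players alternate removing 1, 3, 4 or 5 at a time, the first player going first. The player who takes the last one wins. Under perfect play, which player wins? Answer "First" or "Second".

First

Mark each pile size as W (mover wins) or L (mover loses):
i:   0  1  2  3  4  5  6  7  8  9 10 11 12 13 14 15 16 17 18 19 20 21 22 23 24 25 26 27 28
     L  W  L  W  W  W  W  W  L  W  L  W  W  W  W  W  L  W  L  W  W  W  W  W  L  W  L  W  W
Position 28 is W, so the first player wins.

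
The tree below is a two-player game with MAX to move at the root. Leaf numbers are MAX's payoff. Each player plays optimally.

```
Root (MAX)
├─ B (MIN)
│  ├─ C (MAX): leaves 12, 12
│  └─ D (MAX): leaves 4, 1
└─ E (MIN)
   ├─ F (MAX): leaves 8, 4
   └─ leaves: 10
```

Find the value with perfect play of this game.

C (MAX): max(12, 12) = 12
D (MAX): max(4, 1) = 4
B (MIN): min(12, 4) = 4
F (MAX): max(8, 4) = 8
E (MIN): min(8, 10) = 8
Root (MAX): max(4, 8) = 8

8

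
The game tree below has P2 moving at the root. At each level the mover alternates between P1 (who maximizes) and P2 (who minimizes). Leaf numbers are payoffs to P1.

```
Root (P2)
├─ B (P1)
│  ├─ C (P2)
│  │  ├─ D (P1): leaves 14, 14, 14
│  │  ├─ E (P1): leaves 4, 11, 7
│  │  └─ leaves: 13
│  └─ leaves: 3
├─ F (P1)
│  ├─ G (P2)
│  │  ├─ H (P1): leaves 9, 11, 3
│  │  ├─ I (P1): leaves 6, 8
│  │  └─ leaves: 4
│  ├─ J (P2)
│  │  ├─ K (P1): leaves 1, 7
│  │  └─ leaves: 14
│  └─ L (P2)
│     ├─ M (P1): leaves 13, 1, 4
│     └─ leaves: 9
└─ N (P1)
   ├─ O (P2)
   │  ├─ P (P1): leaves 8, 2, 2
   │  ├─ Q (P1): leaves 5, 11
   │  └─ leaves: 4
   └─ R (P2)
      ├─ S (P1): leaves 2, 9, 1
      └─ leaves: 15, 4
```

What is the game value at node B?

D: max(14, 14, 14) = 14
E: max(4, 11, 7) = 11
C: min(14, 11, 13) = 11
B: max(11, 3) = 11

11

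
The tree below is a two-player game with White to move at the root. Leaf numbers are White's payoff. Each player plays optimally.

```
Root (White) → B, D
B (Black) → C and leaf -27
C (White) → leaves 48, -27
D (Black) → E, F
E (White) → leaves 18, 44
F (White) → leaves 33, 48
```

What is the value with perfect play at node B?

C: max(48, -27) = 48
B: min(48, -27) = -27

-27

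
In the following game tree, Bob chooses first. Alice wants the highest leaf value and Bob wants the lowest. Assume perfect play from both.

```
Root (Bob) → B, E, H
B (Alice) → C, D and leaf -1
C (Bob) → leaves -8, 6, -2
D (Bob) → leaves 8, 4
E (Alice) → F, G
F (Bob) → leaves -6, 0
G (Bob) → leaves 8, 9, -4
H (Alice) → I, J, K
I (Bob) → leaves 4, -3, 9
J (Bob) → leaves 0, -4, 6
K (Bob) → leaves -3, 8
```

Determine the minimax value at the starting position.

-4

C (Bob): min(-8, 6, -2) = -8
D (Bob): min(8, 4) = 4
B (Alice): max(-8, 4, -1) = 4
F (Bob): min(-6, 0) = -6
G (Bob): min(8, 9, -4) = -4
E (Alice): max(-6, -4) = -4
I (Bob): min(4, -3, 9) = -3
J (Bob): min(0, -4, 6) = -4
K (Bob): min(-3, 8) = -3
H (Alice): max(-3, -4, -3) = -3
Root (Bob): min(4, -4, -3) = -4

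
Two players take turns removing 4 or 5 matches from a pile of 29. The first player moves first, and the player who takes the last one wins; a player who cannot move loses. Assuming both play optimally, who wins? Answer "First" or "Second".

Second

W/L table (W = player to move can force a win):
i:   0  1  2  3  4  5  6  7  8  9 10 11 12 13 14 15 16 17 18 19 20 21 22 23 24 25 26 27 28 29
     L  L  L  L  W  W  W  W  W  L  L  L  L  W  W  W  W  W  L  L  L  L  W  W  W  W  W  L  L  L
Position 29 is L, so the second player wins.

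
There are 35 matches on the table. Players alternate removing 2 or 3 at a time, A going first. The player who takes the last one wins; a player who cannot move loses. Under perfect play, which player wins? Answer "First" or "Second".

i:   0  1  2  3  4  5  6  7  8  9 10 11 12 13 14 15 16 17 18 19 20 21 22 23 24 25 26 27 28 29 30 31 32 33 34 35
     L  L  W  W  W  L  L  W  W  W  L  L  W  W  W  L  L  W  W  W  L  L  W  W  W  L  L  W  W  W  L  L  W  W  W  L
Position 35 is L, so the second player wins.

Second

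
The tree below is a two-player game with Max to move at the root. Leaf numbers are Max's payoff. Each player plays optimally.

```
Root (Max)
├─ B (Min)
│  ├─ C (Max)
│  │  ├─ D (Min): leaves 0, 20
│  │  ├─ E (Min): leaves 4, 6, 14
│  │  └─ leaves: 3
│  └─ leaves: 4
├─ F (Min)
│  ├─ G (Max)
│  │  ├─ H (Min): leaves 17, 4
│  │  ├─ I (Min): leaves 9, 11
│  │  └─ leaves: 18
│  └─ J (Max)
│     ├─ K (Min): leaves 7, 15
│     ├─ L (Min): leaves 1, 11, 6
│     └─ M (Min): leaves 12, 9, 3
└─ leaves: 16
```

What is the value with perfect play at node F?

H: min(17, 4) = 4
I: min(9, 11) = 9
G: max(4, 9, 18) = 18
K: min(7, 15) = 7
L: min(1, 11, 6) = 1
M: min(12, 9, 3) = 3
J: max(7, 1, 3) = 7
F: min(18, 7) = 7

7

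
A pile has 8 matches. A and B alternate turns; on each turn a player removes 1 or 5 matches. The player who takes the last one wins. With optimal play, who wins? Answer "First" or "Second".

Second

W/L table (W = player to move can force a win):
i:   0  1  2  3  4  5  6  7  8
     L  W  L  W  L  W  L  W  L
Position 8 is L, so the second player wins.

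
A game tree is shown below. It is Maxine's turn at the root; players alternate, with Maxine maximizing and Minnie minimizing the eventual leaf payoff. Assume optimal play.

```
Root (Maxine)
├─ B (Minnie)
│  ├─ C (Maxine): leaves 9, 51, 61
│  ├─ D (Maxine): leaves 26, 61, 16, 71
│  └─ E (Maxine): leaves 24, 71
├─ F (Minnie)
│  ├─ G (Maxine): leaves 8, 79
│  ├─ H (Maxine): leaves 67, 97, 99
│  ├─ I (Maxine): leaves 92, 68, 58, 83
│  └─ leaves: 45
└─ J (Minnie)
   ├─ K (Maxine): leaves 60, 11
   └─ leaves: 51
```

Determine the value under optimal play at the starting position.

C (Maxine): max(9, 51, 61) = 61
D (Maxine): max(26, 61, 16, 71) = 71
E (Maxine): max(24, 71) = 71
B (Minnie): min(61, 71, 71) = 61
G (Maxine): max(8, 79) = 79
H (Maxine): max(67, 97, 99) = 99
I (Maxine): max(92, 68, 58, 83) = 92
F (Minnie): min(79, 99, 92, 45) = 45
K (Maxine): max(60, 11) = 60
J (Minnie): min(60, 51) = 51
Root (Maxine): max(61, 45, 51) = 61

61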